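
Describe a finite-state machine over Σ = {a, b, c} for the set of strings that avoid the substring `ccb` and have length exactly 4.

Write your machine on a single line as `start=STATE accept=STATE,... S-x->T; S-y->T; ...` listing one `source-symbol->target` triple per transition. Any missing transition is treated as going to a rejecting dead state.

Handle the two conditions separately and then intersect. One (4 states) tracks partial matches of the forbidden pattern `ccb`; the other (6 states) tracks the input length, saturating at 5. Each combined state is a pair, one component from each; accept when both components accept. Equivalent product states are then merged.
10 states suffice.
        a   b   c  
>  s0   s1  s1  s2 
   s1   s3  s3  s4 
   s2   s3  s3  s5 
   s3   s6  s6  s6 
   s4   s6  s6  s7 
   s5   s6  s8  s7 
   s6   s9  s9  s9 
   s7   s9  s8  s9 
   s8   s8  s8  s8 
 * s9   s8  s8  s8 
(> = start, * = accepting)

start=s0; accept=s9; s0-a->s1; s0-b->s1; s0-c->s2; s1-a->s3; s1-b->s3; s1-c->s4; s2-a->s3; s2-b->s3; s2-c->s5; s3-a->s6; s3-b->s6; s3-c->s6; s4-a->s6; s4-b->s6; s4-c->s7; s5-a->s6; s5-b->s8; s5-c->s7; s6-a->s9; s6-b->s9; s6-c->s9; s7-a->s9; s7-b->s8; s7-c->s9; s8-a->s8; s8-b->s8; s8-c->s8; s9-a->s8; s9-b->s8; s9-c->s8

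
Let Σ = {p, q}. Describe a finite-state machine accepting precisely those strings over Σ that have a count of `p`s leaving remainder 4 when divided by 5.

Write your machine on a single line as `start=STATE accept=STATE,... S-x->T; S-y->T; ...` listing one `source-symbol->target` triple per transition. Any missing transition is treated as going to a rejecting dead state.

Keep the running count of `p`s modulo 5: each `p` advances along the cycle S0 → S1 → S2 → S3 → S4 → S0 while other symbols loop. Accept at S4.
        p   q  
>  S0   S1  S0 
   S1   S2  S1 
   S2   S3  S2 
   S3   S4  S3 
 * S4   S0  S4 
(> = start, * = accepting)

start=S0; accept=S4; S0-p->S1; S0-q->S0; S1-p->S2; S1-q->S1; S2-p->S3; S2-q->S2; S3-p->S4; S3-q->S3; S4-p->S0; S4-q->S4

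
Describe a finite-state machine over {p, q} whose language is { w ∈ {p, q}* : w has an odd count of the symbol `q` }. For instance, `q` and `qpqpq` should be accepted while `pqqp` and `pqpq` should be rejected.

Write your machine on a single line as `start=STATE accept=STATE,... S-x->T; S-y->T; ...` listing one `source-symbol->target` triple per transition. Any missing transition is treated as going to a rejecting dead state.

The only thing that matters is how many `q`s have appeared, reduced mod 2. Use one state per residue: s0 for 0, …, s1 for 1. Reading `q` moves to the next residue; anything else stays put. s1 is accepting.
A 2-state machine:
        p   q  
>  s0   s0  s1 
 * s1   s1  s0 
(> = start, * = accepting)

start=s0; accept=s1; s0-p->s0; s0-q->s1; s1-p->s1; s1-q->s0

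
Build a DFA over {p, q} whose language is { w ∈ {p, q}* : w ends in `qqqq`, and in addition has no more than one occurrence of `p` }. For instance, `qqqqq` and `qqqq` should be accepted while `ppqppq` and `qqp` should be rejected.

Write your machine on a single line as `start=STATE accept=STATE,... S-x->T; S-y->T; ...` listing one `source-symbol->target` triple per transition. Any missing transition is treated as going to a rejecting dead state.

Handle the two conditions separately and then intersect. One (5 states) tracks how much of the suffix `qqqq` has currently been matched; the other (3 states) tracks the count of `p`s, saturating at 2. Each combined state is a pair, one component from each; accept when both components accept. After merging equivalent states the machine shrinks.
11 states suffice.
          p    q  
>  S0     S1   S2 
   S1     S3   S4 
   S2     S1   S5 
   S3     S3   S3 
   S4     S3   S6 
   S5     S1   S7 
   S6     S3   S8 
   S7     S1   S9 
   S8     S3  S10 
 * S9     S1   S9 
 * S10    S3  S10 
(> = start, * = accepting)

start=S0; accept=S9,S10; S0-p->S1; S0-q->S2; S1-p->S3; S1-q->S4; S2-p->S1; S2-q->S5; S3-p->S3; S3-q->S3; S4-p->S3; S4-q->S6; S5-p->S1; S5-q->S7; S6-p->S3; S6-q->S8; S7-p->S1; S7-q->S9; S8-p->S3; S8-q->S10; S9-p->S1; S9-q->S9; S10-p->S3; S10-q->S10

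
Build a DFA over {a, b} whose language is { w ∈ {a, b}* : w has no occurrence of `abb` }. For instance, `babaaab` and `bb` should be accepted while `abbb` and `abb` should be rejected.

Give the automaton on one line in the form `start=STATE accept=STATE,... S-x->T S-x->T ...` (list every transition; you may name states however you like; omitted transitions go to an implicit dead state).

This is the complement of 'contains `abb`'. Use the same substring-matching states — s0 through s3 holding how much of `abb` has just been matched — but flip the accepting set: everything except the trap s3 accepts.
With 4 states:
        a   b  
>* s0   s1  s0 
 * s1   s1  s2 
 * s2   s1  s3 
   s3   s3  s3 
(> = start, * = accepting)

start=s0 accept=s0,s1,s2 s0-a->s1 s0-b->s0 s1-a->s1 s1-b->s2 s2-a->s1 s2-b->s3 s3-a->s3 s3-b->s3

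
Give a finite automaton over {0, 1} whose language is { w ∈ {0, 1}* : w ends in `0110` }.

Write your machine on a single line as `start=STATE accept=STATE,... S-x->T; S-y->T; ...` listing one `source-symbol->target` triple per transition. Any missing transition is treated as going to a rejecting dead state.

start=q0; accept=q4; q0-0->q1; q0-1->q0; q1-0->q1; q1-1->q2; q2-0->q1; q2-1->q3; q3-0->q4; q3-1->q0; q4-0->q1; q4-1->q2

Remember how much of `0110` the current input suffix matches. State q0 means no match yet; q1 means the last symbol is `0`; q2 means the last 2 symbols are `01`; q3 means the last 3 symbols are `011`; q4 means the last 4 symbols are `0110`. Only q4 accepts. On a mismatch, fall back to the longest proper suffix that is still a prefix of `0110`.
With 5 states:
        0   1  
>  q0   q1  q0 
   q1   q1  q2 
   q2   q1  q3 
   q3   q4  q0 
 * q4   q1  q2 
(> = start, * = accepting)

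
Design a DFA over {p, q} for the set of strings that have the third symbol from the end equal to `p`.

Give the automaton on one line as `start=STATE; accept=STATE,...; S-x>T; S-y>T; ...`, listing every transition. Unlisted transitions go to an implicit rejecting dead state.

A DFA must remember the last 3 symbols (since which symbol is third-to-last isn't known until the input ends). Use one state per possible window of the last ≤3 symbols; accept from those whose window starts with `p`.
With 15 states:
          p    q  
>  s0     s1   s2 
   s1     s3   s4 
   s2     s5   s6 
   s3     s7   s8 
   s4     s9  s10 
   s5    s11  s12 
   s6    s13  s14 
 * s7     s7   s8 
 * s8     s9  s10 
 * s9    s11  s12 
 * s10   s13  s14 
   s11    s7   s8 
   s12    s9  s10 
   s13   s11  s12 
   s14   s13  s14 
(> = start, * = accepting)

start=s0; accept=s7,s8,s9,s10; s0-p>s1; s0-q>s2; s1-p>s3; s1-q>s4; s2-p>s5; s2-q>s6; s3-p>s7; s3-q>s8; s4-p>s9; s4-q>s10; s5-p>s11; s5-q>s12; s6-p>s13; s6-q>s14; s7-p>s7; s7-q>s8; s8-p>s9; s8-q>s10; s9-p>s11; s9-q>s12; s10-p>s13; s10-q>s14; s11-p>s7; s11-q>s8; s12-p>s9; s12-q>s10; s13-p>s11; s13-q>s12; s14-p>s13; s14-q>s14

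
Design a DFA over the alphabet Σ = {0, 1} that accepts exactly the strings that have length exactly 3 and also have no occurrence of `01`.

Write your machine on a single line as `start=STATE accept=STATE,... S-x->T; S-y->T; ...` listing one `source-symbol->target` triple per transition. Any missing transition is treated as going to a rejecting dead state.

Build one automaton per condition and run them in lockstep. One (5 states) tracks the input length, saturating at 4; the other (3 states) tracks partial matches of the forbidden pattern `01`. Each combined state is a pair, one component from each; accept when both components accept.
12 states suffice.
       0  1 
>  A   B  C 
   B   D  E 
   C   D  F 
   D   G  H 
   E   H  H 
   F   G  I 
 * G   J  K 
   H   K  K 
 * I   J  L 
   J   J  K 
   K   K  K 
   L   J  L 
(> = start, * = accepting)

start=A; accept=G,I; A-0->B; A-1->C; B-0->D; B-1->E; C-0->D; C-1->F; D-0->G; D-1->H; E-0->H; E-1->H; F-0->G; F-1->I; G-0->J; G-1->K; H-0->K; H-1->K; I-0->J; I-1->L; J-0->J; J-1->K; K-0->K; K-1->K; L-0->J; L-1->L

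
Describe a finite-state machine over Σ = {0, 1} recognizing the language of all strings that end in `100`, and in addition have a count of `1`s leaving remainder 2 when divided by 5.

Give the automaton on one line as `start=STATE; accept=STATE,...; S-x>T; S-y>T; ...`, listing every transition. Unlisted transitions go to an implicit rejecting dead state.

start=s0; accept=s5; s0-0>s0; s0-1>s1; s1-0>s1; s1-1>s2; s2-0>s3; s2-1>s4; s3-0>s5; s3-1>s4; s4-0>s4; s4-1>s6; s5-0>s7; s5-1>s4; s6-0>s6; s6-1>s0; s7-0>s7; s7-1>s4

Build one automaton per condition and run them in lockstep. The first has 4 states tracking how much of the suffix `100` has currently been matched; the second has 5 states tracking the count of `1`s modulo 5. A product state is a pair (one from each), accepting exactly when both do. Equivalent product states are then merged.
An 8-state machine:
        0   1  
>  s0   s0  s1 
   s1   s1  s2 
   s2   s3  s4 
   s3   s5  s4 
   s4   s4  s6 
 * s5   s7  s4 
   s6   s6  s0 
   s7   s7  s4 
(> = start, * = accepting)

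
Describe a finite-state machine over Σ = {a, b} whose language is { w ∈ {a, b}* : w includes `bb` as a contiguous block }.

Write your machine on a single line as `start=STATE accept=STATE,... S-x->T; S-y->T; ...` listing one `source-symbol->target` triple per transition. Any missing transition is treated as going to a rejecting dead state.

Track how much of `bb` has been matched so far: state s0 is no progress, s2 is the absorbing accept state reached once `bb` has occurred. Intermediate states record partial matches; on a mismatch, fall back to the longest reusable overlap.
A 3-state machine:
        a   b  
>  s0   s0  s1 
   s1   s0  s2 
 * s2   s2  s2 
(> = start, * = accepting)

start=s0; accept=s2; s0-a->s0; s0-b->s1; s1-a->s0; s1-b->s2; s2-a->s2; s2-b->s2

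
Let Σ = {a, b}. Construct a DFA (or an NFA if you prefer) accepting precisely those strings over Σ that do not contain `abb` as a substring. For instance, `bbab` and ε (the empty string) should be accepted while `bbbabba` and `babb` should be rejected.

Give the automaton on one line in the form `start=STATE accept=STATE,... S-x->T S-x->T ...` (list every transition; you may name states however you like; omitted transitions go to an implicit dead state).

start=s0 accept=s0,s1,s2 s0-a->s1 s0-b->s0 s1-a->s1 s1-b->s2 s2-a->s1 s2-b->s3 s3-a->s3 s3-b->s3

Track partial matches of the forbidden pattern `abb`. State s3 is a dead state reached once `abb` has occurred; every other state accepts. s0 means no part of `abb` is currently matched.
4 states suffice.
        a   b  
>* s0   s1  s0 
 * s1   s1  s2 
 * s2   s1  s3 
   s3   s3  s3 
(> = start, * = accepting)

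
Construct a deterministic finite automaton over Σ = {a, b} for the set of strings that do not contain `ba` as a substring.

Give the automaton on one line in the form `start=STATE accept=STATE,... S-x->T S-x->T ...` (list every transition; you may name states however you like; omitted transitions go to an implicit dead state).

Track partial matches of the forbidden pattern `ba`. State S2 is a dead state reached once `ba` has occurred; every other state accepts. S0 means no part of `ba` is currently matched.
A 3-state machine:
        a   b  
>* S0   S0  S1 
 * S1   S2  S1 
   S2   S2  S2 
(> = start, * = accepting)

start=S0 accept=S0,S1 S0-a->S0 S0-b->S1 S1-a->S2 S1-b->S1 S2-a->S2 S2-b->S2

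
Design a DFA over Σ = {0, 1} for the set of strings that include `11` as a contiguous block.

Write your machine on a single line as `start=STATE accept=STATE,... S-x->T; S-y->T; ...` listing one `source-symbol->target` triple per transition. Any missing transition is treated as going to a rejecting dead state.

States q0..q1 record the length of the longest prefix of `11` that matches the current input suffix. Reaching q2 means `11` has been seen, and we stay there forever. Accept from q2.
With 3 states:
        0   1  
>  q0   q0  q1 
   q1   q0  q2 
 * q2   q2  q2 
(> = start, * = accepting)

start=q0; accept=q2; q0-0->q0; q0-1->q1; q1-0->q0; q1-1->q2; q2-0->q2; q2-1->q2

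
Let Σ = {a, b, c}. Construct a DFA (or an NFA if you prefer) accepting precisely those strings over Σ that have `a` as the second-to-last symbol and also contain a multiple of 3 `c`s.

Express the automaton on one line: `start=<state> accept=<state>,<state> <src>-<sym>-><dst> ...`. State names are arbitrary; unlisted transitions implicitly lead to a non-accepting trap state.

start=s0 accept=s3,s4 s0-a->s1 s0-b->s0 s0-c->s2 s1-a->s3 s1-b->s4 s1-c->s2 s2-a->s2 s2-b->s2 s2-c->s5 s3-a->s3 s3-b->s4 s3-c->s2 s4-a->s1 s4-b->s0 s4-c->s2 s5-a->s6 s5-b->s5 s5-c->s0 s6-a->s6 s6-b->s5 s6-c->s4

Build one automaton per condition and run them in lockstep. The first has 13 states tracking the last 2 symbols read; the second has 3 states tracking the count of `c`s modulo 3. A product state is a pair (one from each), accepting exactly when both do. Minimizing collapses redundant product states.
7 states suffice.
        a   b   c  
>  s0   s1  s0  s2 
   s1   s3  s4  s2 
   s2   s2  s2  s5 
 * s3   s3  s4  s2 
 * s4   s1  s0  s2 
   s5   s6  s5  s0 
   s6   s6  s5  s4 
(> = start, * = accepting)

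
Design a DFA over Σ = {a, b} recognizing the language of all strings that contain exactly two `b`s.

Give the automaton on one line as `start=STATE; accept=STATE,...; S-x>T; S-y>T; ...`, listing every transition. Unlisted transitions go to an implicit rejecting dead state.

Count `b`s, saturating at 3: states q0 through q2 mean 0 through 2 `b`s seen; q3 means more than 2. Each `b` increments (capped at q3); other symbols loop. Accept from {q2}.
With 4 states:
        a   b  
>  q0   q0  q1 
   q1   q1  q2 
 * q2   q2  q3 
   q3   q3  q3 
(> = start, * = accepting)

start=q0; accept=q2; q0-a>q0; q0-b>q1; q1-a>q1; q1-b>q2; q2-a>q2; q2-b>q3; q3-a>q3; q3-b>q3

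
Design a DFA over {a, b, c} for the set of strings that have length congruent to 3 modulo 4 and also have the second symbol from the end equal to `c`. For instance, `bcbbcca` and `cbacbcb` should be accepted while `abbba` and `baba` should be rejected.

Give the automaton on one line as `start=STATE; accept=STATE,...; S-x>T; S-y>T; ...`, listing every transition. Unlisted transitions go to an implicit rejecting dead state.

Handle the two conditions separately and then intersect. One (4 states) tracks the input length modulo 4; the other (13 states) tracks the last 2 symbols read. Each combined state is a pair, one component from each; accept when both components accept. Minimizing collapses redundant product states.
        a   b   c  
>  s0   s1  s1  s1 
   s1   s2  s2  s3 
   s2   s4  s4  s4 
   s3   s5  s5  s5 
   s4   s0  s0  s0 
 * s5   s0  s0  s0 
(> = start, * = accepting)

start=s0; accept=s5; s0-a>s1; s0-b>s1; s0-c>s1; s1-a>s2; s1-b>s2; s1-c>s3; s2-a>s4; s2-b>s4; s2-c>s4; s3-a>s5; s3-b>s5; s3-c>s5; s4-a>s0; s4-b>s0; s4-c>s0; s5-a>s0; s5-b>s0; s5-c>s0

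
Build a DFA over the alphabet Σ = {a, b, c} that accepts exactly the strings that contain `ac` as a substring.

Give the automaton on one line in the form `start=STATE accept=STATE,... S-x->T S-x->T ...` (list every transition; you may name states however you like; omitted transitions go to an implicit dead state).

States q0..q1 record the length of the longest prefix of `ac` that matches the current input suffix. Reaching q2 means `ac` has been seen, and we stay there forever. Accept from q2.
        a   b   c  
>  q0   q1  q0  q0 
   q1   q1  q0  q2 
 * q2   q2  q2  q2 
(> = start, * = accepting)

start=q0 accept=q2 q0-a->q1 q0-b->q0 q0-c->q0 q1-a->q1 q1-b->q0 q1-c->q2 q2-a->q2 q2-b->q2 q2-c->q2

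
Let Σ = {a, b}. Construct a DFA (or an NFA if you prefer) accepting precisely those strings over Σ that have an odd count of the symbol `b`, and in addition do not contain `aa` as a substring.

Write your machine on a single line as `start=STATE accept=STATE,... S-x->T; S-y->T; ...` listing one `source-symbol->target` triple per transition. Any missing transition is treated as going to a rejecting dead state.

Build one automaton per condition and run them in lockstep. The first has 2 states tracking the count of `b`s modulo 2; the second has 3 states tracking partial matches of the forbidden pattern `aa`. A product state is a pair (one from each), accepting exactly when both do. Equivalent product states are then merged.
        a   b  
>  q0   q1  q2 
   q1   q3  q2 
 * q2   q4  q0 
   q3   q3  q3 
 * q4   q3  q0 
(> = start, * = accepting)

start=q0; accept=q2,q4; q0-a->q1; q0-b->q2; q1-a->q3; q1-b->q2; q2-a->q4; q2-b->q0; q3-a->q3; q3-b->q3; q4-a->q3; q4-b->q0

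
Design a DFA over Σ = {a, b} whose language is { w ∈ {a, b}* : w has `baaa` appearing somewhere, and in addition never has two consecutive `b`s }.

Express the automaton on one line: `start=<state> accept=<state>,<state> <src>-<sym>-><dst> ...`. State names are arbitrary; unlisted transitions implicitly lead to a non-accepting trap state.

start=q0 accept=q6,q8 q0-a->q0 q0-b->q1 q1-a->q2 q1-b->q3 q2-a->q4 q2-b->q1 q3-a->q5 q3-b->q3 q4-a->q6 q4-b->q1 q5-a->q7 q5-b->q3 q6-a->q6 q6-b->q8 q7-a->q9 q7-b->q3 q8-a->q6 q8-b->q9 q9-a->q9 q9-b->q9

Run two small machines in parallel and take their product. The first has 5 states tracking whether and how much of `baaa` has been seen; the second has 3 states tracking partial matches of the forbidden pattern `bb`. A product state is a pair (one from each), accepting exactly when both do.
        a   b  
>  q0   q0  q1 
   q1   q2  q3 
   q2   q4  q1 
   q3   q5  q3 
   q4   q6  q1 
   q5   q7  q3 
 * q6   q6  q8 
   q7   q9  q3 
 * q8   q6  q9 
   q9   q9  q9 
(> = start, * = accepting)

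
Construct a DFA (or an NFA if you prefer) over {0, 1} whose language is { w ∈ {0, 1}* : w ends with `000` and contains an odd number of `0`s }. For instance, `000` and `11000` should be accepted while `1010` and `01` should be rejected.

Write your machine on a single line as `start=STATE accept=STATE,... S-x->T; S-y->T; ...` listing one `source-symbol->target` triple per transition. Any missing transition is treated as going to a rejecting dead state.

start=A; accept=E; A-0->B; A-1->A; B-0->C; B-1->D; C-0->E; C-1->A; D-0->F; D-1->D; E-0->G; E-1->D; F-0->H; F-1->A; G-0->E; G-1->A; H-0->G; H-1->D

Run two small machines in parallel and take their product. One (4 states) tracks how much of the suffix `000` has currently been matched; the other (2 states) tracks the count of `0`s modulo 2. Each combined state is a pair, one component from each; accept when both components accept.
An 8-state machine:
       0  1 
>  A   B  A 
   B   C  D 
   C   E  A 
   D   F  D 
 * E   G  D 
   F   H  A 
   G   E  A 
   H   G  D 
(> = start, * = accepting)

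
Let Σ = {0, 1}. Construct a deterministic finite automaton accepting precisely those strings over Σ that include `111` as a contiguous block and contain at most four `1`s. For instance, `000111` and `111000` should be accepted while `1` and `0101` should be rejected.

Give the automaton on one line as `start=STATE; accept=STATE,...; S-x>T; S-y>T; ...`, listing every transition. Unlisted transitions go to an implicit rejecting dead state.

start=q0; accept=q6,q9; q0-0>q0; q0-1>q1; q1-0>q2; q1-1>q3; q2-0>q2; q2-1>q4; q3-0>q5; q3-1>q6; q4-0>q5; q4-1>q7; q5-0>q5; q5-1>q8; q6-0>q6; q6-1>q9; q7-0>q10; q7-1>q9; q8-0>q10; q8-1>q11; q9-0>q9; q9-1>q12; q10-0>q10; q10-1>q13; q11-0>q14; q11-1>q12; q12-0>q12; q12-1>q12; q13-0>q14; q13-1>q15; q14-0>q14; q14-1>q16; q15-0>q17; q15-1>q12; q16-0>q17; q16-1>q15; q17-0>q17; q17-1>q16

Build one automaton per condition and run them in lockstep. The first has 4 states tracking whether and how much of `111` has been seen; the second has 6 states tracking the count of `1`s, saturating at 5. A product state is a pair (one from each), accepting exactly when both do.
With 18 states:
          0    1  
>  q0     q0   q1 
   q1     q2   q3 
   q2     q2   q4 
   q3     q5   q6 
   q4     q5   q7 
   q5     q5   q8 
 * q6     q6   q9 
   q7    q10   q9 
   q8    q10  q11 
 * q9     q9  q12 
   q10   q10  q13 
   q11   q14  q12 
   q12   q12  q12 
   q13   q14  q15 
   q14   q14  q16 
   q15   q17  q12 
   q16   q17  q15 
   q17   q17  q16 
(> = start, * = accepting)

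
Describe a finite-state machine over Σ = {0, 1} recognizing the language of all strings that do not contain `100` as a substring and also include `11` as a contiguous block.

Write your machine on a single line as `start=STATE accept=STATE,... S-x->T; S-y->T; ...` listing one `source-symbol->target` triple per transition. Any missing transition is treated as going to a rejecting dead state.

Handle the two conditions separately and then intersect. The first has 4 states tracking partial matches of the forbidden pattern `100`; the second has 3 states tracking whether and how much of `11` has been seen. A product state is a pair (one from each), accepting exactly when both do. Minimizing collapses redundant product states.
6 states suffice.
        0   1  
>  s0   s0  s1 
   s1   s2  s3 
   s2   s4  s1 
 * s3   s5  s3 
   s4   s4  s4 
 * s5   s4  s3 
(> = start, * = accepting)

start=s0; accept=s3,s5; s0-0->s0; s0-1->s1; s1-0->s2; s1-1->s3; s2-0->s4; s2-1->s1; s3-0->s5; s3-1->s3; s4-0->s4; s4-1->s4; s5-0->s4; s5-1->s3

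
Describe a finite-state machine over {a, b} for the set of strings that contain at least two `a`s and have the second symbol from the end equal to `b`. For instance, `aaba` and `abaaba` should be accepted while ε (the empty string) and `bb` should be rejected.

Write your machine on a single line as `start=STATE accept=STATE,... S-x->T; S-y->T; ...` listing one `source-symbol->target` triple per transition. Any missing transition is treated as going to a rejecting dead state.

Run two small machines in parallel and take their product. The first has 4 states tracking the count of `a`s, saturating at 3; the second has 7 states tracking the last 2 symbols read. A product state is a pair (one from each), accepting exactly when both do. Equivalent product states are then merged.
With 7 states:
        a   b  
>  S0   S1  S0 
   S1   S2  S3 
   S2   S2  S4 
   S3   S5  S3 
   S4   S5  S6 
 * S5   S2  S4 
 * S6   S5  S6 
(> = start, * = accepting)

start=S0; accept=S5,S6; S0-a->S1; S0-b->S0; S1-a->S2; S1-b->S3; S2-a->S2; S2-b->S4; S3-a->S5; S3-b->S3; S4-a->S5; S4-b->S6; S5-a->S2; S5-b->S4; S6-a->S5; S6-b->S6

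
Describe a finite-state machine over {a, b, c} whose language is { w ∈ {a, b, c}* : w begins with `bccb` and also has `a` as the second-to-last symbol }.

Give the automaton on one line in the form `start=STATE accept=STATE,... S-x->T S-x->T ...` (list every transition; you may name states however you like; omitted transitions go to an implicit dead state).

Run two small machines in parallel and take their product. One (6 states) tracks whether the input so far still matches the prefix `bccb`; the other (13 states) tracks the last 2 symbols read. Each combined state is a pair, one component from each; accept when both components accept.
A 24-state machine:
          a    b    c  
>  q0     q1   q2   q3 
   q1     q4   q5   q6 
   q2     q7   q8   q9 
   q3    q10  q11  q12 
   q4     q4   q5   q6 
   q5     q7   q8  q13 
   q6    q10  q11  q12 
   q7     q4   q5   q6 
   q8     q7   q8  q13 
   q9    q10  q11  q14 
   q10    q4   q5   q6 
   q11    q7   q8  q13 
   q12   q10  q11  q12 
   q13   q10  q11  q12 
   q14   q10  q15  q12 
   q15   q16  q17  q18 
   q16   q19  q20  q21 
   q17   q16  q17  q18 
   q18   q22  q15  q23 
 * q19   q19  q20  q21 
 * q20   q16  q17  q18 
 * q21   q22  q15  q23 
   q22   q19  q20  q21 
   q23   q22  q15  q23 
(> = start, * = accepting)

start=q0 accept=q19,q20,q21 q0-a->q1 q0-b->q2 q0-c->q3 q1-a->q4 q1-b->q5 q1-c->q6 q2-a->q7 q2-b->q8 q2-c->q9 q3-a->q10 q3-b->q11 q3-c->q12 q4-a->q4 q4-b->q5 q4-c->q6 q5-a->q7 q5-b->q8 q5-c->q13 q6-a->q10 q6-b->q11 q6-c->q12 q7-a->q4 q7-b->q5 q7-c->q6 q8-a->q7 q8-b->q8 q8-c->q13 q9-a->q10 q9-b->q11 q9-c->q14 q10-a->q4 q10-b->q5 q10-c->q6 q11-a->q7 q11-b->q8 q11-c->q13 q12-a->q10 q12-b->q11 q12-c->q12 q13-a->q10 q13-b->q11 q13-c->q12 q14-a->q10 q14-b->q15 q14-c->q12 q15-a->q16 q15-b->q17 q15-c->q18 q16-a->q19 q16-b->q20 q16-c->q21 q17-a->q16 q17-b->q17 q17-c->q18 q18-a->q22 q18-b->q15 q18-c->q23 q19-a->q19 q19-b->q20 q19-c->q21 q20-a->q16 q20-b->q17 q20-c->q18 q21-a->q22 q21-b->q15 q21-c->q23 q22-a->q19 q22-b->q20 q22-c->q21 q23-a->q22 q23-b->q15 q23-c->q23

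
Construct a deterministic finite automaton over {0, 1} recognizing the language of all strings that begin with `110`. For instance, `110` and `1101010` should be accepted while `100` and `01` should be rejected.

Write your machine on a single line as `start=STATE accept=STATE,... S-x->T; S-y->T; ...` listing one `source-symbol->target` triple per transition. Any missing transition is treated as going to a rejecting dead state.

start=q0; accept=q3; q0-0->q4; q0-1->q1; q1-0->q4; q1-1->q2; q2-0->q3; q2-1->q4; q3-0->q3; q3-1->q3; q4-0->q4; q4-1->q4

Walk along `110` while the input agrees: from q0 take `1` to q1, and so on. Any deviation drops to the rejecting sink q4. Once q3 is reached the prefix is confirmed and every continuation is accepted.
With 5 states:
        0   1  
>  q0   q4  q1 
   q1   q4  q2 
   q2   q3  q4 
 * q3   q3  q3 
   q4   q4  q4 
(> = start, * = accepting)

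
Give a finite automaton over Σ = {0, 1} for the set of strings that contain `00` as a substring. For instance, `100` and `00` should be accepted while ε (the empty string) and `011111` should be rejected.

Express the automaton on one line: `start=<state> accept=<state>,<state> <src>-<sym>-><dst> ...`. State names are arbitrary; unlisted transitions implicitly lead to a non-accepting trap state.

States s0..s1 record the length of the longest prefix of `00` that matches the current input suffix. Reaching s2 means `00` has been seen, and we stay there forever. Accept from s2.
3 states suffice.
        0   1  
>  s0   s1  s0 
   s1   s2  s0 
 * s2   s2  s2 
(> = start, * = accepting)

start=s0 accept=s2 s0-0->s1 s0-1->s0 s1-0->s2 s1-1->s0 s2-0->s2 s2-1->s2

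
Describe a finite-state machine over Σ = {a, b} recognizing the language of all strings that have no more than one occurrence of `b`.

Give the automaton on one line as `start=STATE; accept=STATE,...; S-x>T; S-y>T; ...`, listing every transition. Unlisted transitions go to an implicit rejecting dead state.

Only the number of `b`s matters, and only up to 2. Make a chain S0 → S1 → S2 advanced by each `b` (with S2 absorbing); every other symbol self-loops. The accepting set is {S0, S1}.
A 3-state machine:
        a   b  
>* S0   S0  S1 
 * S1   S1  S2 
   S2   S2  S2 
(> = start, * = accepting)

start=S0; accept=S0,S1; S0-a>S0; S0-b>S1; S1-a>S1; S1-b>S2; S2-a>S2; S2-b>S2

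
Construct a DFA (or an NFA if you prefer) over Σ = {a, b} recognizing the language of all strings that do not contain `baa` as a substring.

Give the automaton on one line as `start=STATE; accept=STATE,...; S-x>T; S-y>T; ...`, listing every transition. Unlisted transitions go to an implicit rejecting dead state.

start=s0; accept=s0,s1,s2; s0-a>s0; s0-b>s1; s1-a>s2; s1-b>s1; s2-a>s3; s2-b>s1; s3-a>s3; s3-b>s3

This is the complement of 'contains `baa`'. Use the same substring-matching states — s0 through s3 holding how much of `baa` has just been matched — but flip the accepting set: everything except the trap s3 accepts.
        a   b  
>* s0   s0  s1 
 * s1   s2  s1 
 * s2   s3  s1 
   s3   s3  s3 
(> = start, * = accepting)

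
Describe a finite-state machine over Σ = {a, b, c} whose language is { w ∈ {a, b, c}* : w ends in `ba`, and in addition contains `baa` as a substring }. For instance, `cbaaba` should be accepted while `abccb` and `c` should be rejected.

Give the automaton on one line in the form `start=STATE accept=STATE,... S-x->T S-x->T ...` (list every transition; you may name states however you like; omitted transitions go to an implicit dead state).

Handle the two conditions separately and then intersect. One (3 states) tracks how much of the suffix `ba` has currently been matched; the other (4 states) tracks whether and how much of `baa` has been seen. Each combined state is a pair, one component from each; accept when both components accept.
A 6-state machine:
        a   b   c  
>  s0   s0  s1  s0 
   s1   s2  s1  s0 
   s2   s3  s1  s0 
   s3   s3  s4  s3 
   s4   s5  s4  s3 
 * s5   s3  s4  s3 
(> = start, * = accepting)

start=s0 accept=s5 s0-a->s0 s0-b->s1 s0-c->s0 s1-a->s2 s1-b->s1 s1-c->s0 s2-a->s3 s2-b->s1 s2-c->s0 s3-a->s3 s3-b->s4 s3-c->s3 s4-a->s5 s4-b->s4 s4-c->s3 s5-a->s3 s5-b->s4 s5-c->s3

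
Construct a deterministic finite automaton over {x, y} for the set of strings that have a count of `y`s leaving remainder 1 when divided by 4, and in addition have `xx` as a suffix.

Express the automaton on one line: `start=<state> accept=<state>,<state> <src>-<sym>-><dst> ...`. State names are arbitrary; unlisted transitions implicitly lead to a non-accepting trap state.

start=s0 accept=s4 s0-x->s0 s0-y->s1 s1-x->s2 s1-y->s3 s2-x->s4 s2-y->s3 s3-x->s3 s3-y->s5 s4-x->s4 s4-y->s3 s5-x->s5 s5-y->s0

Run two small machines in parallel and take their product. One (4 states) tracks the count of `y`s modulo 4; the other (3 states) tracks how much of the suffix `xx` has currently been matched. Each combined state is a pair, one component from each; accept when both components accept. After merging equivalent states the machine shrinks.
6 states suffice.
        x   y  
>  s0   s0  s1 
   s1   s2  s3 
   s2   s4  s3 
   s3   s3  s5 
 * s4   s4  s3 
   s5   s5  s0 
(> = start, * = accepting)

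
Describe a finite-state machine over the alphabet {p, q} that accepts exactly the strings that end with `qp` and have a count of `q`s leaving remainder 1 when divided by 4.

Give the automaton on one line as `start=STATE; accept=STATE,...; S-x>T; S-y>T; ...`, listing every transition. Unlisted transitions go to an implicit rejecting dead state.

Build one automaton per condition and run them in lockstep. One (3 states) tracks how much of the suffix `qp` has currently been matched; the other (4 states) tracks the count of `q`s modulo 4. Each combined state is a pair, one component from each; accept when both components accept.
       p  q 
>  A   A  B 
   B   C  D 
 * C   E  D 
   D   F  G 
   E   E  D 
   F   H  G 
   G   I  J 
   H   H  G 
   I   K  J 
   J   L  B 
   K   K  J 
   L   A  B 
(> = start, * = accepting)

start=A; accept=C; A-p>A; A-q>B; B-p>C; B-q>D; C-p>E; C-q>D; D-p>F; D-q>G; E-p>E; E-q>D; F-p>H; F-q>G; G-p>I; G-q>J; H-p>H; H-q>G; I-p>K; I-q>J; J-p>L; J-q>B; K-p>K; K-q>J; L-p>A; L-q>B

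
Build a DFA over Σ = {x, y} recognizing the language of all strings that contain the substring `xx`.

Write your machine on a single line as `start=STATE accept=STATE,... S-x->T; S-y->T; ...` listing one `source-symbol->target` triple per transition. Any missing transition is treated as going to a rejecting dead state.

start=q0; accept=q2; q0-x->q1; q0-y->q0; q1-x->q2; q1-y->q0; q2-x->q2; q2-y->q2

Track how much of `xx` has been matched so far: state q0 is no progress, q2 is the absorbing accept state reached once `xx` has occurred. Intermediate states record partial matches; on a mismatch, fall back to the longest reusable overlap.
With 3 states:
        x   y  
>  q0   q1  q0 
   q1   q2  q0 
 * q2   q2  q2 
(> = start, * = accepting)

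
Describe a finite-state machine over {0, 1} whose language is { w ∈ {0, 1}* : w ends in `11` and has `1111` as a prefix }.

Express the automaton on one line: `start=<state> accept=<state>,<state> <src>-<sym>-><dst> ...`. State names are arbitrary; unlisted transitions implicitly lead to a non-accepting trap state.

start=S0 accept=S7 S0-0->S1 S0-1->S2 S1-0->S1 S1-1->S3 S2-0->S1 S2-1->S4 S3-0->S1 S3-1->S5 S4-0->S1 S4-1->S6 S5-0->S1 S5-1->S5 S6-0->S1 S6-1->S7 S7-0->S8 S7-1->S7 S8-0->S8 S8-1->S9 S9-0->S8 S9-1->S7

Handle the two conditions separately and then intersect. One (3 states) tracks how much of the suffix `11` has currently been matched; the other (6 states) tracks whether the input so far still matches the prefix `1111`. Each combined state is a pair, one component from each; accept when both components accept.
        0   1  
>  S0   S1  S2 
   S1   S1  S3 
   S2   S1  S4 
   S3   S1  S5 
   S4   S1  S6 
   S5   S1  S5 
   S6   S1  S7 
 * S7   S8  S7 
   S8   S8  S9 
   S9   S8  S7 
(> = start, * = accepting)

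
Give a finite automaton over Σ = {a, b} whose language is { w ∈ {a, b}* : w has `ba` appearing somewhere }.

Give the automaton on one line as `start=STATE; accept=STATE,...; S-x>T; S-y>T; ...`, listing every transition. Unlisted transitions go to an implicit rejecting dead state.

Track how much of `ba` has been matched so far: state q0 is no progress, q2 is the absorbing accept state reached once `ba` has occurred. Intermediate states record partial matches; on a mismatch, fall back to the longest reusable overlap.
With 3 states:
        a   b  
>  q0   q0  q1 
   q1   q2  q1 
 * q2   q2  q2 
(> = start, * = accepting)

start=q0; accept=q2; q0-a>q0; q0-b>q1; q1-a>q2; q1-b>q1; q2-a>q2; q2-b>q2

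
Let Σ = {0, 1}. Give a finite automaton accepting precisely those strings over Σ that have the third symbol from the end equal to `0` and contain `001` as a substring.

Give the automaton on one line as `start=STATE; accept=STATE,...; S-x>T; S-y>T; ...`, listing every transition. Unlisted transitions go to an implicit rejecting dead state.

start=s0; accept=s3,s4,s5,s10; s0-0>s1; s0-1>s0; s1-0>s2; s1-1>s0; s2-0>s2; s2-1>s3; s3-0>s4; s3-1>s5; s4-0>s6; s4-1>s7; s5-0>s8; s5-1>s9; s6-0>s10; s6-1>s3; s7-0>s4; s7-1>s5; s8-0>s6; s8-1>s7; s9-0>s8; s9-1>s9; s10-0>s10; s10-1>s3

Run two small machines in parallel and take their product. One (15 states) tracks the last 3 symbols read; the other (4 states) tracks whether and how much of `001` has been seen. Each combined state is a pair, one component from each; accept when both components accept. Minimizing collapses redundant product states.
          0    1  
>  s0     s1   s0 
   s1     s2   s0 
   s2     s2   s3 
 * s3     s4   s5 
 * s4     s6   s7 
 * s5     s8   s9 
   s6    s10   s3 
   s7     s4   s5 
   s8     s6   s7 
   s9     s8   s9 
 * s10   s10   s3 
(> = start, * = accepting)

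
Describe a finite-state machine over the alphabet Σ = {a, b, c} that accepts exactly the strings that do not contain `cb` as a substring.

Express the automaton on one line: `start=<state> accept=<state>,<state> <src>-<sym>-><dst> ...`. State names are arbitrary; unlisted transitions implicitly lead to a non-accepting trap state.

Track partial matches of the forbidden pattern `cb`. State q2 is a dead state reached once `cb` has occurred; every other state accepts. q0 means no part of `cb` is currently matched.
A 3-state machine:
        a   b   c  
>* q0   q0  q0  q1 
 * q1   q0  q2  q1 
   q2   q2  q2  q2 
(> = start, * = accepting)

start=q0 accept=q0,q1 q0-a->q0 q0-b->q0 q0-c->q1 q1-a->q0 q1-b->q2 q1-c->q1 q2-a->q2 q2-b->q2 q2-c->q2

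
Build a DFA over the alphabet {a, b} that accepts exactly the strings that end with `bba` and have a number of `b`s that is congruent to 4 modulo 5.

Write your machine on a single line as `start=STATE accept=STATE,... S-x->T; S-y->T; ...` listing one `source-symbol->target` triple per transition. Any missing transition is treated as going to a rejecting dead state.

Handle the two conditions separately and then intersect. One (4 states) tracks how much of the suffix `bba` has currently been matched; the other (5 states) tracks the count of `b`s modulo 5. Each combined state is a pair, one component from each; accept when both components accept. Minimizing collapses redundant product states.
        a   b  
>  s0   s0  s1 
   s1   s1  s2 
   s2   s2  s3 
   s3   s4  s5 
   s4   s4  s6 
   s5   s7  s0 
   s6   s6  s0 
 * s7   s6  s0 
(> = start, * = accepting)

start=s0; accept=s7; s0-a->s0; s0-b->s1; s1-a->s1; s1-b->s2; s2-a->s2; s2-b->s3; s3-a->s4; s3-b->s5; s4-a->s4; s4-b->s6; s5-a->s7; s5-b->s0; s6-a->s6; s6-b->s0; s7-a->s6; s7-b->s0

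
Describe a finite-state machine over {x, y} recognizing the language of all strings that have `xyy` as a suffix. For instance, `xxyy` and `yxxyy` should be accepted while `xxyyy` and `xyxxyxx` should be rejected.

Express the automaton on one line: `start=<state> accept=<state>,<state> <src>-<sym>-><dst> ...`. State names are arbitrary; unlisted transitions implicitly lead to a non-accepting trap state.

start=q0 accept=q3 q0-x->q1 q0-y->q0 q1-x->q1 q1-y->q2 q2-x->q1 q2-y->q3 q3-x->q1 q3-y->q0

Remember how much of `xyy` the current input suffix matches. State q0 means no match yet; q1 means the last symbol is `x`; q2 means the last 2 symbols are `xy`; q3 means the last 3 symbols are `xyy`. Only q3 accepts. On a mismatch, fall back to the longest proper suffix that is still a prefix of `xyy`.
4 states suffice.
        x   y  
>  q0   q1  q0 
   q1   q1  q2 
   q2   q1  q3 
 * q3   q1  q0 
(> = start, * = accepting)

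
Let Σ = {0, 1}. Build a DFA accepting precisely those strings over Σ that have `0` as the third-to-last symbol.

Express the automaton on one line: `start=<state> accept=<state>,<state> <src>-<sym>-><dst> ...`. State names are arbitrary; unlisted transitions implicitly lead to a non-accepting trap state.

start=q0 accept=q7,q8,q9,q10 q0-0->q1 q0-1->q2 q1-0->q3 q1-1->q4 q2-0->q5 q2-1->q6 q3-0->q7 q3-1->q8 q4-0->q9 q4-1->q10 q5-0->q11 q5-1->q12 q6-0->q13 q6-1->q14 q7-0->q7 q7-1->q8 q8-0->q9 q8-1->q10 q9-0->q11 q9-1->q12 q10-0->q13 q10-1->q14 q11-0->q7 q11-1->q8 q12-0->q9 q12-1->q10 q13-0->q11 q13-1->q12 q14-0->q13 q14-1->q14

Because acceptance depends on a position counted from the end, the machine has to buffer the most recent 3 symbols. Make each state the string of the last up-to-3 symbols read; on input `x` shift the window left and append `x`. Accept when the buffered window has length 3 and begins with `0`.
A 15-state machine:
          0    1  
>  q0     q1   q2 
   q1     q3   q4 
   q2     q5   q6 
   q3     q7   q8 
   q4     q9  q10 
   q5    q11  q12 
   q6    q13  q14 
 * q7     q7   q8 
 * q8     q9  q10 
 * q9    q11  q12 
 * q10   q13  q14 
   q11    q7   q8 
   q12    q9  q10 
   q13   q11  q12 
   q14   q13  q14 
(> = start, * = accepting)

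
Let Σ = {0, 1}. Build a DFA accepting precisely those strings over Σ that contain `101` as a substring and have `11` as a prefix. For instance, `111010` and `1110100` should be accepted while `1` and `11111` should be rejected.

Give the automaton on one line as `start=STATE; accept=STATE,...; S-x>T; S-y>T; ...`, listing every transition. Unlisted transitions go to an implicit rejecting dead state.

start=q0; accept=q9; q0-0>q1; q0-1>q2; q1-0>q1; q1-1>q3; q2-0>q4; q2-1>q5; q3-0>q4; q3-1>q3; q4-0>q1; q4-1>q6; q5-0>q7; q5-1>q5; q6-0>q6; q6-1>q6; q7-0>q8; q7-1>q9; q8-0>q8; q8-1>q5; q9-0>q9; q9-1>q9

Build one automaton per condition and run them in lockstep. The first has 4 states tracking whether and how much of `101` has been seen; the second has 4 states tracking whether the input so far still matches the prefix `11`. A product state is a pair (one from each), accepting exactly when both do.
A 10-state machine:
        0   1  
>  q0   q1  q2 
   q1   q1  q3 
   q2   q4  q5 
   q3   q4  q3 
   q4   q1  q6 
   q5   q7  q5 
   q6   q6  q6 
   q7   q8  q9 
   q8   q8  q5 
 * q9   q9  q9 
(> = start, * = accepting)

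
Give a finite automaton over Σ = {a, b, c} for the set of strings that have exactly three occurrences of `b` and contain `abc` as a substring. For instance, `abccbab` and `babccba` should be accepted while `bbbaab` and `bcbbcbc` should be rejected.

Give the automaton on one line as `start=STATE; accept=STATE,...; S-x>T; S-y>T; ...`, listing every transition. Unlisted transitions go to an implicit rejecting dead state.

start=s0; accept=s12; s0-a>s1; s0-b>s2; s0-c>s0; s1-a>s1; s1-b>s3; s1-c>s0; s2-a>s4; s2-b>s5; s2-c>s2; s3-a>s4; s3-b>s5; s3-c>s6; s4-a>s4; s4-b>s7; s4-c>s2; s5-a>s8; s5-b>s9; s5-c>s5; s6-a>s6; s6-b>s10; s6-c>s6; s7-a>s8; s7-b>s9; s7-c>s10; s8-a>s8; s8-b>s11; s8-c>s5; s9-a>s9; s9-b>s9; s9-c>s9; s10-a>s10; s10-b>s12; s10-c>s10; s11-a>s9; s11-b>s9; s11-c>s12; s12-a>s12; s12-b>s9; s12-c>s12

Run two small machines in parallel and take their product. One (5 states) tracks the count of `b`s, saturating at 4; the other (4 states) tracks whether and how much of `abc` has been seen. Each combined state is a pair, one component from each; accept when both components accept. Minimizing collapses redundant product states.
With 13 states:
          a    b    c  
>  s0     s1   s2   s0 
   s1     s1   s3   s0 
   s2     s4   s5   s2 
   s3     s4   s5   s6 
   s4     s4   s7   s2 
   s5     s8   s9   s5 
   s6     s6  s10   s6 
   s7     s8   s9  s10 
   s8     s8  s11   s5 
   s9     s9   s9   s9 
   s10   s10  s12  s10 
   s11    s9   s9  s12 
 * s12   s12   s9  s12 
(> = start, * = accepting)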